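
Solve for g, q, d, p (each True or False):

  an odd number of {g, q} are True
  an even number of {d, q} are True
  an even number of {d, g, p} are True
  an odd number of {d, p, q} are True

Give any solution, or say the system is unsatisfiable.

g: True; q: False; d: False; p: True

{g, q}: 1 true → odd ✓
{d, q}: 0 true → even ✓
{d, g, p}: 2 true → even ✓
{d, p, q}: 1 true → odd ✓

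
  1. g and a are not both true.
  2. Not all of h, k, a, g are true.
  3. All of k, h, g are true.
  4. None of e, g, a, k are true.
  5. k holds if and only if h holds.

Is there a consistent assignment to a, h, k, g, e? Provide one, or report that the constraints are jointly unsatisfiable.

UNSATISFIABLE

Case k = True:
  Constraint (4) is violated (k=T) — contradiction.
Case k = False:
  Constraint (3) is violated (k=F) — contradiction.
Both cases fail — unsatisfiable.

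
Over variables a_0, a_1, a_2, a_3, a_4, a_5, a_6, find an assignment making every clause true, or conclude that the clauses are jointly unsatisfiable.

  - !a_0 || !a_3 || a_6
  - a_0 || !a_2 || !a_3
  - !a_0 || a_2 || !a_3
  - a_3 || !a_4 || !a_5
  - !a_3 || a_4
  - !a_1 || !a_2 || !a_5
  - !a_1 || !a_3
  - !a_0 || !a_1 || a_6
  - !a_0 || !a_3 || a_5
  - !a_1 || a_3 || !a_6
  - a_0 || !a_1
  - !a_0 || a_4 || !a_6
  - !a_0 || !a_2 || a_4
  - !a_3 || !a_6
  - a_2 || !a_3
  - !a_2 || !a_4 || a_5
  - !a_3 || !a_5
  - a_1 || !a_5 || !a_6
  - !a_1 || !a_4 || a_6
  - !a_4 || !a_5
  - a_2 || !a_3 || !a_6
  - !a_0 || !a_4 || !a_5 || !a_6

a_0 = False, a_1 = False, a_2 = True, a_3 = False, a_4 = False, a_5 = False, a_6 = True

Set a_0 = False.
  then (a_0 || !a_1) forces a_1 = False.
Set a_2 = True.
  then (a_0 || !a_2 || !a_3) forces a_3 = False.
Try a_4 = True:
  (a_3 || !a_4 || !a_5) forces a_5 = False.
  clause (!a_2 || !a_4 || a_5) is falsified — backtrack.
So a_4 = False.
Set a_5 = False.
Set a_6 = True.
All clauses satisfied.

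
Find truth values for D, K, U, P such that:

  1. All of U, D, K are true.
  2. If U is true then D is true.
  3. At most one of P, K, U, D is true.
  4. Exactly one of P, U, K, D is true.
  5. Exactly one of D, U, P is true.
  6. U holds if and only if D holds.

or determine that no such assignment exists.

Unsatisfiable — no assignment works.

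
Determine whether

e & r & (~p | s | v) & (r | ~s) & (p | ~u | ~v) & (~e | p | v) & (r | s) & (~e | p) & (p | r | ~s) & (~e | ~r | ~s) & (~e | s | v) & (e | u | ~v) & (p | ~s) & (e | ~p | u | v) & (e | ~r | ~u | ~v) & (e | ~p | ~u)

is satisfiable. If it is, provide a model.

Unit clause (e) forces e = True.
Unit clause (r) forces r = True.
In (~e | p) only p is left, so p = True.
In (~e | ~r | ~s) only ~s is left, so s = False.
In (~e | s | v) only v is left, so v = True.
Set u = True.
All clauses satisfied.

e = True, u = True, v = True, p = True, s = False, r = True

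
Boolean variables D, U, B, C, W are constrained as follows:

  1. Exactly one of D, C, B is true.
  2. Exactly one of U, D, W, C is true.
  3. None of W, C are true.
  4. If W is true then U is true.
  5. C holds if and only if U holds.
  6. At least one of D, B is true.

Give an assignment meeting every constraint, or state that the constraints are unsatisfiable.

D: True; U: False; B: False; C: False; W: False

  (1) {D, C, B}: 1 true — exactly one ✓
  (2) {U, D, W, C}: 1 true — exactly one ✓
  (3) {W, C}: 0 true — none ✓
  (4) W=F ⇒ U: vacuous ✓
  (5) C=F, U=F — same ✓
  (6) {D, B}: 1 true — at least one ✓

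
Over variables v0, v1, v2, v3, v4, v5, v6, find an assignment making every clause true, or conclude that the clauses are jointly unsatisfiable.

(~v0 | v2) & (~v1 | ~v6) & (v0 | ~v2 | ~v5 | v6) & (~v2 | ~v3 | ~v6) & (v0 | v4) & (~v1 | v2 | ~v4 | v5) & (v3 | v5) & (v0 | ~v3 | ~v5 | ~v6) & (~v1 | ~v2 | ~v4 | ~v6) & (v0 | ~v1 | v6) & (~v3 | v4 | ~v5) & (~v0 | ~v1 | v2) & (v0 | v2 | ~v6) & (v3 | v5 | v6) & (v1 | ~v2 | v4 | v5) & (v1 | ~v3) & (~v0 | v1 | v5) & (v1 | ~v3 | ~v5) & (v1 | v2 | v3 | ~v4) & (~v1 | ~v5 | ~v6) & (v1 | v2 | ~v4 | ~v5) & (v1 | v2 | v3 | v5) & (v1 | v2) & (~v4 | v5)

Set v0 = True.
  then (~v0 | v2) forces v2 = True.
Set v1 = False.
  then (v1 | ~v3) forces v3 = False.
  then (~v0 | v1 | v5) forces v5 = True.
Set v4 = True.
Set v6 = False.
All clauses satisfied.

v0=T, v1=F, v2=T, v3=F, v4=T, v5=T, v6=F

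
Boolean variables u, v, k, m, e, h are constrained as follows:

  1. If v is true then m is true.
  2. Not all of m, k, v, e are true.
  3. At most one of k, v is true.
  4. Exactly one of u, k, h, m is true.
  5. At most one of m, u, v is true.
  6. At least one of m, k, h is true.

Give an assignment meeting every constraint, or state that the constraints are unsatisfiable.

u = False, v = False, k = True, m = False, e = False, h = False

  (1) v=F ⇒ m: vacuous ✓
  (2) {m, k, v, e}: 1/4 true — not all ✓
  (3) {k, v}: 1 true — at most one ✓
  (4) {u, k, h, m}: 1 true — exactly one ✓
  (5) {m, u, v}: 0 true — at most one ✓
  (6) {m, k, h}: 1 true — at least one ✓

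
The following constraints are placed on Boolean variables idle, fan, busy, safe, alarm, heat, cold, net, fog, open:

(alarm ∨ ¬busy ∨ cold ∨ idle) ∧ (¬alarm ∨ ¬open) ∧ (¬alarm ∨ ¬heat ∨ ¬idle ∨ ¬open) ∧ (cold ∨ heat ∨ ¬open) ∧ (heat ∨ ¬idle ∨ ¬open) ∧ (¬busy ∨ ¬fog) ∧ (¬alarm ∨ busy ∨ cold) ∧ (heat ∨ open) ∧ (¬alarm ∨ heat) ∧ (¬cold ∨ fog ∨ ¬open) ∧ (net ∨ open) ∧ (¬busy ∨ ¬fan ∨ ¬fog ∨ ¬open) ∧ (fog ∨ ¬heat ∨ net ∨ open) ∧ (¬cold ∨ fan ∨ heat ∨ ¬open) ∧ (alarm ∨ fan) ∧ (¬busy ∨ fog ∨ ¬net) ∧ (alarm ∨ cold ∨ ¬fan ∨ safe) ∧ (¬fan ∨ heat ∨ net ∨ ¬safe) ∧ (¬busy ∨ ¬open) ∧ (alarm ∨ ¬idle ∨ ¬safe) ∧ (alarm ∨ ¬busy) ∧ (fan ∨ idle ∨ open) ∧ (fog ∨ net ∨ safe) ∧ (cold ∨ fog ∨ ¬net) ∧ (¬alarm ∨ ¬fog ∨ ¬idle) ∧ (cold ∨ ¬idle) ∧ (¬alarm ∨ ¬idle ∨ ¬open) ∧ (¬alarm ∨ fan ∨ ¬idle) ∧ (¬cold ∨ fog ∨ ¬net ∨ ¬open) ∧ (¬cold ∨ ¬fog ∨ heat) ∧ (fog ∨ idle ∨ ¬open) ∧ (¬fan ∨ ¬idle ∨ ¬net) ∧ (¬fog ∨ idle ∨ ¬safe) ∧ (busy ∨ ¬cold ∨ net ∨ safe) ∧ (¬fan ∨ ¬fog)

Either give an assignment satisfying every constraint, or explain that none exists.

idle=F, fan=T, busy=F, safe=T, alarm=T, heat=T, cold=T, net=T, fog=F, open=F

Set idle = False.
Try fan = False:
  (alarm ∨ fan) forces alarm = True.
  (¬alarm ∨ ¬open) forces open = False.
  clause (fan ∨ idle ∨ open) is falsified — backtrack.
So fan = True.
  then (¬fan ∨ ¬fog) forces fog = False.
  then (fog ∨ idle ∨ ¬open) forces open = False.
  then (heat ∨ open) forces heat = True.
  then (net ∨ open) forces net = True.
  then (¬busy ∨ fog ∨ ¬net) forces busy = False.
  then (cold ∨ fog ∨ ¬net) forces cold = True.
Set safe = True.
Set alarm = True.
All clauses satisfied.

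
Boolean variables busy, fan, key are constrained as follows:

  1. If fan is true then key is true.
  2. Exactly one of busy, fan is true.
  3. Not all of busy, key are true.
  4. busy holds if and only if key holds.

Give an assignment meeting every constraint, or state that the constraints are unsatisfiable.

The formula is unsatisfiable.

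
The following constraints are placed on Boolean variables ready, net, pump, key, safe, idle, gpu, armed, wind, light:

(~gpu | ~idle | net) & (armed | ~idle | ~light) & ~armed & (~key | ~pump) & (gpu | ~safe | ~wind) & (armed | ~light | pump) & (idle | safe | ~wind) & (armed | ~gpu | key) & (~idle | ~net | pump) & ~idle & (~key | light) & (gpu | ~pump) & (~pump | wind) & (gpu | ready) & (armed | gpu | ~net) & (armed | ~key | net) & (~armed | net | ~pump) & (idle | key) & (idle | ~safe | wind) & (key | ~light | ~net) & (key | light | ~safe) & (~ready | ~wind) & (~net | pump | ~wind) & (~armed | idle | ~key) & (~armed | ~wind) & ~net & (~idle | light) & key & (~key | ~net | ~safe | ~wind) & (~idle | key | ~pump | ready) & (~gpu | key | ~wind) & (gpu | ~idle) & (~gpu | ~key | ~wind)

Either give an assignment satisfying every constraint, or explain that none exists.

The formula is unsatisfiable.

Case net = True:
  Clause (~net) is falsified — contradiction.
Case net = False:
  (~armed) forces armed = False.
  (~idle) forces idle = False.
  (armed | ~key | net) forces key = False.
  Clause (idle | key) is falsified — contradiction.
Both cases fail, so the formula is unsatisfiable.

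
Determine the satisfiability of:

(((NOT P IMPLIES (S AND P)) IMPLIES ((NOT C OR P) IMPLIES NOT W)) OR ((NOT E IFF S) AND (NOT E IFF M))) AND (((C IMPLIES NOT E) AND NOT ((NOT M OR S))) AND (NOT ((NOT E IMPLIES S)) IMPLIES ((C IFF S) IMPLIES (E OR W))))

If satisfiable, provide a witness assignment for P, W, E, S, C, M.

P=F, W=T, E=F, S=F, C=T, M=T

  ((NOT P IMPLIES (S AND P)) IMPLIES ((NOT C OR P) IMPLIES NOT W)) OR ((NOT E IFF S) AND (NOT E IFF M)) = True
    (NOT P IMPLIES (S AND P)) IMPLIES ((NOT C OR P) IMPLIES NOT W) = True
      NOT P IMPLIES (S AND P) = False
        NOT P = True
        S AND P = False
      (NOT C OR P) IMPLIES NOT W = True
        NOT C OR P = False
          NOT C = False
        NOT W = False
    (NOT E IFF S) AND (NOT E IFF M) = False
      NOT E IFF S = False
        NOT E = True
      NOT E IFF M = True
        NOT E = True
  ((C IMPLIES NOT E) AND NOT ((NOT M OR S))) AND (NOT ((NOT E IMPLIES S)) IMPLIES ((C IFF S) IMPLIES (E OR W))) = True
    (C IMPLIES NOT E) AND NOT ((NOT M OR S)) = True
      C IMPLIES NOT E = True
        NOT E = True
      NOT ((NOT M OR S)) = True
        NOT M OR S = False
          NOT M = False
    NOT ((NOT E IMPLIES S)) IMPLIES ((C IFF S) IMPLIES (E OR W)) = True
      NOT ((NOT E IMPLIES S)) = True
        NOT E IMPLIES S = False
          NOT E = True
      (C IFF S) IMPLIES (E OR W) = True
        C IFF S = False
        E OR W = True
Both conjuncts True, so the formula holds.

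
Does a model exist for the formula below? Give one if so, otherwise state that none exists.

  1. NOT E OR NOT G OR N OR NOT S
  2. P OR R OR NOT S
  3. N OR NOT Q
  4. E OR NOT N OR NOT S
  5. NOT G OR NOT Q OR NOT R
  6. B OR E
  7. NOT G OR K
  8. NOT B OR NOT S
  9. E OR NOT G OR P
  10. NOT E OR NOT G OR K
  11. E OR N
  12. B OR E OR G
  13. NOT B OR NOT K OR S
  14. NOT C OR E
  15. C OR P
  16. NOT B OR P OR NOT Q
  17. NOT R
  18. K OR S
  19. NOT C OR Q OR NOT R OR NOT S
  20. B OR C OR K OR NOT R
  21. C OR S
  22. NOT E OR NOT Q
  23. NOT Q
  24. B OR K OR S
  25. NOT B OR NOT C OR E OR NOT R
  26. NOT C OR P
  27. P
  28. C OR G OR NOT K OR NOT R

B: False, P: True, C: True, S: False, G: False, Q: False, K: True, R: False, N: True, E: True

Unit clause (NOT R) forces R = False.
Unit clause (NOT Q) forces Q = False.
Unit clause (P) forces P = True.
Set B = False.
  then (B OR E) forces E = True.
Set C = True.
Set S = False.
  then (K OR S) forces K = True.
Set G = False.
Set N = True.
All clauses satisfied.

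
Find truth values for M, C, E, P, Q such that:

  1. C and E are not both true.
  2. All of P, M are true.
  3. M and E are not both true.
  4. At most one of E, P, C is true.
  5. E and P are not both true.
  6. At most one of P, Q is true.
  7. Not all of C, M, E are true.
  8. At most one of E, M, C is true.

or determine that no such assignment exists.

M = True, C = False, E = False, P = True, Q = False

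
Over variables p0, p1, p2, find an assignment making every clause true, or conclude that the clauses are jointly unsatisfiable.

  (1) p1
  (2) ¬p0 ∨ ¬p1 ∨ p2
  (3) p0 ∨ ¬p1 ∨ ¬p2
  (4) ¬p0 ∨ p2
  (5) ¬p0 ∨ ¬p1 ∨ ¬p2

p0=F, p1=T, p2=F

Unit clause (p1) forces p1 = True.
Try p0 = True:
  (¬p0 ∨ ¬p1 ∨ p2) forces p2 = True.
  clause (¬p0 ∨ ¬p1 ∨ ¬p2) is falsified — backtrack.
So p0 = False.
  then (p0 ∨ ¬p1 ∨ ¬p2) forces p2 = False.
All clauses satisfied.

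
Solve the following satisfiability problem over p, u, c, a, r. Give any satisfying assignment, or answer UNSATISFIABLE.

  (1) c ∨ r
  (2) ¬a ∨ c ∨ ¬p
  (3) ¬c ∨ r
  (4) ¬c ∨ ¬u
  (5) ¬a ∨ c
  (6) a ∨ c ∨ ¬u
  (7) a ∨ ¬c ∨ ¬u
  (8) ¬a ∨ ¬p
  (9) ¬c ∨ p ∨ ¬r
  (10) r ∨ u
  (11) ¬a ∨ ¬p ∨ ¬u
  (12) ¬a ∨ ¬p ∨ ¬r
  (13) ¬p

p = False; u = False; c = False; a = False; r = True

Unit clause (¬p) forces p = False.
Try u = True:
  (¬c ∨ ¬u) forces c = False.
  (c ∨ r) forces r = True.
  (¬a ∨ c) forces a = False.
  clause (a ∨ c ∨ ¬u) is falsified — backtrack.
So u = False.
  then (r ∨ u) forces r = True.
  then (¬c ∨ p ∨ ¬r) forces c = False.
  then (¬a ∨ c) forces a = False.
All clauses satisfied.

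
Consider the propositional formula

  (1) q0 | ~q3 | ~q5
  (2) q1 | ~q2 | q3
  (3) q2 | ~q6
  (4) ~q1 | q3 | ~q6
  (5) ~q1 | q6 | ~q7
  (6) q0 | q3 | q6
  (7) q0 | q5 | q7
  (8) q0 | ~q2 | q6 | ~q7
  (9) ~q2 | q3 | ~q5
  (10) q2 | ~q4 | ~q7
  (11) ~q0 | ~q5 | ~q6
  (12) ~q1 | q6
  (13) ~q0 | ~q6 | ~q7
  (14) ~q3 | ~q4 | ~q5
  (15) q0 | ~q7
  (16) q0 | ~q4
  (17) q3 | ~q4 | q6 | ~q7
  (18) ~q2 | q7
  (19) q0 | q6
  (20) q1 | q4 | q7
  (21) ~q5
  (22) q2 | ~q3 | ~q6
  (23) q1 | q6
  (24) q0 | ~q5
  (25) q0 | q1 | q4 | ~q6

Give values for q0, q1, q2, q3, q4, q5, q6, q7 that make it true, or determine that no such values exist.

Case q6 = True:
  (q2 | ~q6) forces q2 = True.
  (~q2 | q7) forces q7 = True.
  (~q0 | ~q6 | ~q7) forces q0 = False.
  Clause (q0 | ~q7) is falsified — contradiction.
Case q6 = False:
  (~q1 | q6) forces q1 = False.
  Clause (q1 | q6) is falsified — contradiction.
Both cases fail, so the formula is unsatisfiable.

No satisfying assignment exists.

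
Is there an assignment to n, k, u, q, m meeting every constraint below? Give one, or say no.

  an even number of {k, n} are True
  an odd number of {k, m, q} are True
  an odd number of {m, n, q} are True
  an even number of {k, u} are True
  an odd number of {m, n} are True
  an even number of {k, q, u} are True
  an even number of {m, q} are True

n = True; k = True; u = True; q = False; m = False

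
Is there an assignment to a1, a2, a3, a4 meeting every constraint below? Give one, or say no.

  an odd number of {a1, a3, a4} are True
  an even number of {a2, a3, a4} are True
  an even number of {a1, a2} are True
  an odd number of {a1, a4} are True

Adding constraints 1, 2, 3 mod 2: every variable appears an even number of times on the left, so the left side is 0.
But the right sides sum to 1 (mod 2). 0 ≠ 1 — the system is inconsistent.

Unsatisfiable — no assignment works.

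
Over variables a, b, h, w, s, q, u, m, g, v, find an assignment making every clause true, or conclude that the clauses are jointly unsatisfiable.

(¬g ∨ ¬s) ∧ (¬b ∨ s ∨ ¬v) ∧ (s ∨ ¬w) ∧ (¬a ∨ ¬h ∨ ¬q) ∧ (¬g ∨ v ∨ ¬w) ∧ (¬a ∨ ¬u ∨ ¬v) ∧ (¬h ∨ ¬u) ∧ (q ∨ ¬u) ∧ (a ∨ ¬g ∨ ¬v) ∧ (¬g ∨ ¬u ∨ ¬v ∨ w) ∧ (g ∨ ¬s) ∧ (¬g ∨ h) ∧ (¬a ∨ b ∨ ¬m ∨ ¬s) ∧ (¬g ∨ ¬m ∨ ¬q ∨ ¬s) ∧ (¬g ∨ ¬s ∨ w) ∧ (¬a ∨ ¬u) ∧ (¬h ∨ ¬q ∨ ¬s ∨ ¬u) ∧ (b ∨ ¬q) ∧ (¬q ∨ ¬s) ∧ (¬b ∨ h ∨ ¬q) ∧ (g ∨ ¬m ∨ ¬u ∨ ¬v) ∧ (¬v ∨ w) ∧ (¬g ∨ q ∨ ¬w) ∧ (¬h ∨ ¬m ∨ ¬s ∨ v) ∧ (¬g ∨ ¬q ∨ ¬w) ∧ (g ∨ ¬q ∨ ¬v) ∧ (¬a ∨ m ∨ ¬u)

a = False, b = True, h = True, w = False, s = False, q = False, u = False, m = True, g = False, v = False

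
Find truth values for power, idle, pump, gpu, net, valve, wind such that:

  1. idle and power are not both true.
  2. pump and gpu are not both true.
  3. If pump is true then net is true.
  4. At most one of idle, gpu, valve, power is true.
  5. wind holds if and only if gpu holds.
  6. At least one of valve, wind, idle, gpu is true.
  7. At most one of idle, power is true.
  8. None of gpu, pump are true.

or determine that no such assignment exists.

power: False, idle: True, pump: False, gpu: False, net: True, valve: False, wind: False

  (1) idle=T, power=F — not both ✓
  (2) pump=F, gpu=F — not both ✓
  (3) pump=F ⇒ net: vacuous ✓
  (4) {idle, gpu, valve, power}: 1 true — at most one ✓
  (5) wind=F, gpu=F — same ✓
  (6) {valve, wind, idle, gpu}: 1 true — at least one ✓
  (7) {idle, power}: 1 true — at most one ✓
  (8) {gpu, pump}: 0 true — none ✓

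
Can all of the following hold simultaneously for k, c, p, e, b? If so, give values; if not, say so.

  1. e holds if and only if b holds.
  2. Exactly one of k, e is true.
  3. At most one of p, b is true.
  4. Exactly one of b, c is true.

k = True, c = True, p = False, e = False, b = False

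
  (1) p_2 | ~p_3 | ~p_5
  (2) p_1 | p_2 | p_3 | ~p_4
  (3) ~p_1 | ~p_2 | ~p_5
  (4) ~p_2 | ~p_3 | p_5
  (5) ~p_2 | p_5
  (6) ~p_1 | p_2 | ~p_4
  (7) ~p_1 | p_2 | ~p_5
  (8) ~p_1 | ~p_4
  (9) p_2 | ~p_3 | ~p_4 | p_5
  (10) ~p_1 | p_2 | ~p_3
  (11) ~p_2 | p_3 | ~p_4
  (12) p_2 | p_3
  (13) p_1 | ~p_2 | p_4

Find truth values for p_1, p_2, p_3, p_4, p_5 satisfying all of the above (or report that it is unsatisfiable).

p_1: False; p_2: False; p_3: True; p_4: False; p_5: False

Set p_1 = False.
Set p_2 = False.
  then (p_2 | p_3) forces p_3 = True.
  then (p_2 | ~p_3 | ~p_5) forces p_5 = False.
  then (p_2 | ~p_3 | ~p_4 | p_5) forces p_4 = False.
All clauses satisfied.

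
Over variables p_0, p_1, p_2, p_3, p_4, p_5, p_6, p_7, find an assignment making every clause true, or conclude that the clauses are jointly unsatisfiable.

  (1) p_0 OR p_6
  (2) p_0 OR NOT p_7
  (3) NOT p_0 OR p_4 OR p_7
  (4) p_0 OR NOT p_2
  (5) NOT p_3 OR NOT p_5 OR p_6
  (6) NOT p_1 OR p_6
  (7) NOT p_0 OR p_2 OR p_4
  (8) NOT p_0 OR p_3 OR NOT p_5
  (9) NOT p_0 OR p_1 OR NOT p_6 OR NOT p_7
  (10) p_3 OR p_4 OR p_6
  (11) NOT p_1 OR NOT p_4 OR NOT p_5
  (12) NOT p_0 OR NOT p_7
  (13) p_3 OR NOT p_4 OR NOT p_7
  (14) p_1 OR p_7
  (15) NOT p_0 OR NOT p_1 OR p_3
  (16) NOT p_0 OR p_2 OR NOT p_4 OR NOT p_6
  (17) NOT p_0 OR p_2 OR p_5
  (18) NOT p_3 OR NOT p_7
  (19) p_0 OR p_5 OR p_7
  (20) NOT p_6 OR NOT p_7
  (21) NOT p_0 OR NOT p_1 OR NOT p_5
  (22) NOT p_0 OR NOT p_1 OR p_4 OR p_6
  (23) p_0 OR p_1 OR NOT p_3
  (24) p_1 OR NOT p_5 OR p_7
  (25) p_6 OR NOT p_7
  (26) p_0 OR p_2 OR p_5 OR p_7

Set p_0 = True.
  then (NOT p_0 OR NOT p_7) forces p_7 = False.
  then (p_1 OR p_7) forces p_1 = True.
  then (NOT p_0 OR NOT p_1 OR p_3) forces p_3 = True.
  then (NOT p_0 OR NOT p_1 OR NOT p_5) forces p_5 = False.
  then (NOT p_0 OR p_4 OR p_7) forces p_4 = True.
  then (NOT p_1 OR p_6) forces p_6 = True.
  then (NOT p_0 OR p_2 OR NOT p_4 OR NOT p_6) forces p_2 = True.
All clauses satisfied.

p_0 = True; p_1 = True; p_2 = True; p_3 = True; p_4 = True; p_5 = False; p_6 = True; p_7 = False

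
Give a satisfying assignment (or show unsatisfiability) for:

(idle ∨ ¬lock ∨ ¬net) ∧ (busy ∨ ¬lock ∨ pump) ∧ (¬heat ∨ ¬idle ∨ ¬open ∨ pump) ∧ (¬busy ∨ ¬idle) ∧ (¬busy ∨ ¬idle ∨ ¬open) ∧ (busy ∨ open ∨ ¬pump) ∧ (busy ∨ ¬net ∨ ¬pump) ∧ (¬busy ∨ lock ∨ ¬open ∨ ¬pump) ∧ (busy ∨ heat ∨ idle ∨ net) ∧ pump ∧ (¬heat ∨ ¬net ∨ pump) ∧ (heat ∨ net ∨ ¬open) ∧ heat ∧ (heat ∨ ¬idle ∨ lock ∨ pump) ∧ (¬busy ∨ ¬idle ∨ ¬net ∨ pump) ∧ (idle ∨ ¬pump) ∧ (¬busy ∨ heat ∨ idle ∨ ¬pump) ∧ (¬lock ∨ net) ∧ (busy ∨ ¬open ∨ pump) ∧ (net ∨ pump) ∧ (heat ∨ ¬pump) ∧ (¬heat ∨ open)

Unit clause (pump) forces pump = True.
Unit clause (heat) forces heat = True.
In (idle ∨ ¬pump) only idle is left, so idle = True.
In (¬heat ∨ open) only open is left, so open = True.
In (¬busy ∨ ¬idle) only ¬busy is left, so busy = False.
In (busy ∨ ¬net ∨ ¬pump) only ¬net is left, so net = False.
In (¬lock ∨ net) only ¬lock is left, so lock = False.
All clauses satisfied.

busy = False, heat = True, open = True, lock = False, net = False, idle = True, pump = True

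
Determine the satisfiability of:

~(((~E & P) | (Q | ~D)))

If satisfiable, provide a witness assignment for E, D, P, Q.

E = True, D = True, P = False, Q = False

  ~(((~E & P) | (Q | ~D))) = True
    (~E & P) | (Q | ~D) = False
      ~E & P = False
        ~E = False
      Q | ~D = False
        ~D = False
The formula evaluates to True.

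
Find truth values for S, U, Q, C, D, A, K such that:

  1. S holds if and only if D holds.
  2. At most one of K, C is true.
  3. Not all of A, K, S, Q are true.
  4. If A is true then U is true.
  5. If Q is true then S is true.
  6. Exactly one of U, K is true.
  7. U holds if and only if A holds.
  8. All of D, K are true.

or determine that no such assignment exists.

S: True, U: False, Q: False, C: False, D: True, A: False, K: True

  (1) S=T, D=T — same ✓
  (2) {K, C}: 1 true — at most one ✓
  (3) {A, K, S, Q}: 2/4 true — not all ✓
  (4) A=F ⇒ U: vacuous ✓
  (5) Q=F ⇒ S: vacuous ✓
  (6) {U, K}: 1 true — exactly one ✓
  (7) U=F, A=F — same ✓
  (8) {D, K}: all 2 true ✓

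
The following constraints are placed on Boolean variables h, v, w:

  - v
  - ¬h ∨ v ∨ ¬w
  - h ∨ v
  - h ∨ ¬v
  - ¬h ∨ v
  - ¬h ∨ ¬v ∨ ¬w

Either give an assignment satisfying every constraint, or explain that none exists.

h = True, v = True, w = False

Unit clause (v) forces v = True.
In (h ∨ ¬v) only h is left, so h = True.
In (¬h ∨ ¬v ∨ ¬w) only ¬w is left, so w = False.
All clauses satisfied.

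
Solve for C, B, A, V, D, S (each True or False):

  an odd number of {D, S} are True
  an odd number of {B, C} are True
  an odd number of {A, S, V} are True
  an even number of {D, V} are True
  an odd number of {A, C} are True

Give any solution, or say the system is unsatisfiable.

C = True, B = False, A = False, V = False, D = False, S = True

{D, S}: 1 true → odd ✓
{B, C}: 1 true → odd ✓
{A, S, V}: 1 true → odd ✓
{D, V}: 0 true → even ✓
{A, C}: 1 true → odd ✓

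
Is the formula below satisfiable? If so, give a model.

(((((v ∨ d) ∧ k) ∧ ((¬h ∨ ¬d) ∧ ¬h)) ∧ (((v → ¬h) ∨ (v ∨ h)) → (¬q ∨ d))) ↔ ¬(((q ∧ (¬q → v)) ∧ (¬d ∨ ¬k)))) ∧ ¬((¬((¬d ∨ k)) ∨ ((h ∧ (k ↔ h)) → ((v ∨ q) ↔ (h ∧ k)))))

UNSATISFIABLE

Case h = True: the formula simplifies to ((q ∧ (¬q → v)) ∧ (¬d ∨ ¬k)) ∧ ¬((¬((¬d ∨ k)) ∨ (k → ((v ∨ q) ↔ k)))).
  k = True: simplifies to ((q ∧ (¬q → v)) ∧ ¬d) ∧ ¬((v ∨ q)).
    q = True: the conjunct ¬((v ∨ q)) becomes ¬((v ∨ True)) = False.
    q = False: the conjunct q is False.
  k = False: the conjunct ¬((¬((¬d ∨ k)) ∨ (k → ((v ∨ q) ↔ k)))) becomes ¬((¬(¬d) ∨ True)) = False.
Case h = False: the conjunct ¬((¬((¬d ∨ k)) ∨ ((h ∧ (k ↔ h)) → ((v ∨ q) ↔ (h ∧ k))))) becomes ¬((¬((¬d ∨ k)) ∨ True)) = False.
Both cases fail — unsatisfiable.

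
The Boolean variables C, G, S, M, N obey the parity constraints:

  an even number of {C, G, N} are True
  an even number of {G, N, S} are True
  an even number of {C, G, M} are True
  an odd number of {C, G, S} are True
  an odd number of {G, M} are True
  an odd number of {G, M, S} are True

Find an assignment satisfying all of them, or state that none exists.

Unsatisfiable — no assignment works.

Adding constraints 1, 2, 3, 6 mod 2: every variable appears an even number of times on the left, so the left side is 0.
But the right sides sum to 1 (mod 2). 0 ≠ 1 — the system is inconsistent.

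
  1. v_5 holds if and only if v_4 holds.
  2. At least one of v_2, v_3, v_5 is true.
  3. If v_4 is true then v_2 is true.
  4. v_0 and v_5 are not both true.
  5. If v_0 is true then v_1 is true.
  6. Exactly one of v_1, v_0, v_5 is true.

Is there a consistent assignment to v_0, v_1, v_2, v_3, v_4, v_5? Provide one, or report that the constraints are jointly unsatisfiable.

v_0 = False, v_1 = False, v_2 = True, v_3 = False, v_4 = True, v_5 = True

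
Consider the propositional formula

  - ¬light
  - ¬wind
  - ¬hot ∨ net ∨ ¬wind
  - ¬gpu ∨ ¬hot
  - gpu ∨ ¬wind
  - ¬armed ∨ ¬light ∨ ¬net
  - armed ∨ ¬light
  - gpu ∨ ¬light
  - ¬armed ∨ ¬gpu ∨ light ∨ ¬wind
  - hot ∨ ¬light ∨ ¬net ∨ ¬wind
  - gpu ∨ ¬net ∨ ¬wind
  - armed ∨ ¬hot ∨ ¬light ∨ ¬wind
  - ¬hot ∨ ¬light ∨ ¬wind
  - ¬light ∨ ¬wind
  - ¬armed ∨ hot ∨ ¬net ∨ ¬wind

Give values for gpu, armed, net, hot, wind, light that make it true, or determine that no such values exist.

Unit clause (¬light) forces light = False.
Unit clause (¬wind) forces wind = False.
Set gpu = False.
Set armed = True.
Set net = True.
Set hot = True.
All clauses satisfied.

gpu = False; armed = True; net = True; hot = True; wind = False; light = False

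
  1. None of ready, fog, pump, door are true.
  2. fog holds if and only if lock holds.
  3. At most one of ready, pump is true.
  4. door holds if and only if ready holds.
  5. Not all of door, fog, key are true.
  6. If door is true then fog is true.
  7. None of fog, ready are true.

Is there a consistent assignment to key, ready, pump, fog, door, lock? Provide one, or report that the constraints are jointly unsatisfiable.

key: True, ready: False, pump: False, fog: False, door: False, lock: False

  (1) {ready, fog, pump, door}: 0 true — none ✓
  (2) fog=F, lock=F — same ✓
  (3) {ready, pump}: 0 true — at most one ✓
  (4) door=F, ready=F — same ✓
  (5) {door, fog, key}: 1/3 true — not all ✓
  (6) door=F ⇒ fog: vacuous ✓
  (7) {fog, ready}: 0 true — none ✓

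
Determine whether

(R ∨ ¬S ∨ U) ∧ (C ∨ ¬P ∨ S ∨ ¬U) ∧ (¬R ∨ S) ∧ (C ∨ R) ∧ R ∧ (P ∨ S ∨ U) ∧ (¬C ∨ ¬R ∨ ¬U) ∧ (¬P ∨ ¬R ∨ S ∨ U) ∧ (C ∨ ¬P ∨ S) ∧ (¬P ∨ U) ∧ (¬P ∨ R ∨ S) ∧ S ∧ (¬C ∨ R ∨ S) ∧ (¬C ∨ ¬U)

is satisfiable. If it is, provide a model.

Unit clause (R) forces R = True.
Unit clause (S) forces S = True.
Set P = False.
Set C = False.
Set U = False.
All clauses satisfied.

P = False; S = True; C = False; U = False; R = True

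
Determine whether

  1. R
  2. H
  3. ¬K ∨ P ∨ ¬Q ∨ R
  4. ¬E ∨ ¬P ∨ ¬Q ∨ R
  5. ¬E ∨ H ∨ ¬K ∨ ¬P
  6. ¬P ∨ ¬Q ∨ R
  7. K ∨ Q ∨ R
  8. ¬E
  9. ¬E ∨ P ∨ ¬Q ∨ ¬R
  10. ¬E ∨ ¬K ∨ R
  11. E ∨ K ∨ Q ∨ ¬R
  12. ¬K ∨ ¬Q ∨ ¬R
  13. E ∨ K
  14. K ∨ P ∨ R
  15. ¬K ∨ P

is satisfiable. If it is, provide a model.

H: True, P: True, E: False, Q: False, R: True, K: True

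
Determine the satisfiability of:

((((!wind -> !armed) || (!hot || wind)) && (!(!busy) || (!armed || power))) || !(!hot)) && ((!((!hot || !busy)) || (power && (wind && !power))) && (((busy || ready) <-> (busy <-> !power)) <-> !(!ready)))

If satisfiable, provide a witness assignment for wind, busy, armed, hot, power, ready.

wind=F; busy=T; armed=F; hot=T; power=F; ready=T

  (((!wind -> !armed) || (!hot || wind)) && (!(!busy) || (!armed || power))) || !(!hot) = True
    ((!wind -> !armed) || (!hot || wind)) && (!(!busy) || (!armed || power)) = True
      (!wind -> !armed) || (!hot || wind) = True
        !wind -> !armed = True
          !wind = True
          !armed = True
        !hot || wind = False
          !hot = False
      !(!busy) || (!armed || power) = True
        !(!busy) = True
          !busy = False
        !armed || power = True
          !armed = True
    !(!hot) = True
      !hot = False
  (!((!hot || !busy)) || (power && (wind && !power))) && (((busy || ready) <-> (busy <-> !power)) <-> !(!ready)) = True
    !((!hot || !busy)) || (power && (wind && !power)) = True
      !((!hot || !busy)) = True
        !hot || !busy = False
          !hot = False
          !busy = False
      power && (wind && !power) = False
        wind && !power = False
          !power = True
    ((busy || ready) <-> (busy <-> !power)) <-> !(!ready) = True
      (busy || ready) <-> (busy <-> !power) = True
        busy || ready = True
        busy <-> !power = True
          !power = True
      !(!ready) = True
        !ready = False
Both conjuncts True, so the formula holds.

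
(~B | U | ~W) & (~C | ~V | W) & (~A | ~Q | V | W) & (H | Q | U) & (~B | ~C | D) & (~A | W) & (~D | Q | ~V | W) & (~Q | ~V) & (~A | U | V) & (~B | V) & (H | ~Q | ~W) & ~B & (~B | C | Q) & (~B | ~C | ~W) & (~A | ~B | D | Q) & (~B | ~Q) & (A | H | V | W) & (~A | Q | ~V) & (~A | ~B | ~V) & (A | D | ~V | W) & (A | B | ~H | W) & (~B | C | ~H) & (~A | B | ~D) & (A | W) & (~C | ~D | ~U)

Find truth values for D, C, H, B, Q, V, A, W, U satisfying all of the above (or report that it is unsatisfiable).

D = True, C = False, H = True, B = False, Q = False, V = True, A = False, W = True, U = True

Unit clause (~B) forces B = False.
Set D = True.
  then (~A | B | ~D) forces A = False.
  then (A | W) forces W = True.
Set C = False.
Set H = True.
Set Q = False.
Set V = True.
Set U = True.
All clauses satisfied.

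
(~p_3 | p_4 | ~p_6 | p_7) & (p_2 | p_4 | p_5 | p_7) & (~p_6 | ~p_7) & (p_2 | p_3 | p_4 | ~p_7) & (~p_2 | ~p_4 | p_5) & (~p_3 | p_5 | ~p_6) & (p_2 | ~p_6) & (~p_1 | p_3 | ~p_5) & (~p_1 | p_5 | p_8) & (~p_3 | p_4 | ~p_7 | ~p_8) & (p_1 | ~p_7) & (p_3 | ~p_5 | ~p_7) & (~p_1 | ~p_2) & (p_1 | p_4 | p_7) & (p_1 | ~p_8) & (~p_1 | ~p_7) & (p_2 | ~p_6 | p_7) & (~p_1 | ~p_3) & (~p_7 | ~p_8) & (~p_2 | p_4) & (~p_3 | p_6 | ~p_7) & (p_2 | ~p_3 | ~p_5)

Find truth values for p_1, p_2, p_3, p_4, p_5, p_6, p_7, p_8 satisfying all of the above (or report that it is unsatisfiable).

Set p_1 = True.
  then (~p_1 | ~p_2) forces p_2 = False.
  then (~p_1 | ~p_7) forces p_7 = False.
  then (p_2 | ~p_6 | p_7) forces p_6 = False.
  then (~p_1 | ~p_3) forces p_3 = False.
  then (~p_1 | p_3 | ~p_5) forces p_5 = False.
  then (~p_1 | p_5 | p_8) forces p_8 = True.
  then (p_2 | p_4 | p_5 | p_7) forces p_4 = True.
All clauses satisfied.

p_1 = True, p_2 = False, p_3 = False, p_4 = True, p_5 = False, p_6 = False, p_7 = False, p_8 = True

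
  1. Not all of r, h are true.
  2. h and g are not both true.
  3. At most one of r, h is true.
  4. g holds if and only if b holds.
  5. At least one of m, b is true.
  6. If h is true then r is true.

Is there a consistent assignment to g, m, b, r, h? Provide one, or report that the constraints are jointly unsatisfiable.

g=T; m=F; b=T; r=T; h=F

  (1) {r, h}: 1/2 true — not all ✓
  (2) h=F, g=T — not both ✓
  (3) {r, h}: 1 true — at most one ✓
  (4) g=T, b=T — same ✓
  (5) {m, b}: 1 true — at least one ✓
  (6) h=F ⇒ r: vacuous ✓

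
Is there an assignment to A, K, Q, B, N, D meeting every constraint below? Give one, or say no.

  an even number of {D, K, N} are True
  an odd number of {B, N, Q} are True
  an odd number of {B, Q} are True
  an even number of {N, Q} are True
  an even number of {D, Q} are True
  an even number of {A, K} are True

A: False, K: False, Q: False, B: True, N: False, D: False

{D, K, N}: 0 true → even ✓
{B, N, Q}: 1 true → odd ✓
{B, Q}: 1 true → odd ✓
{N, Q}: 0 true → even ✓
{D, Q}: 0 true → even ✓
{A, K}: 0 true → even ✓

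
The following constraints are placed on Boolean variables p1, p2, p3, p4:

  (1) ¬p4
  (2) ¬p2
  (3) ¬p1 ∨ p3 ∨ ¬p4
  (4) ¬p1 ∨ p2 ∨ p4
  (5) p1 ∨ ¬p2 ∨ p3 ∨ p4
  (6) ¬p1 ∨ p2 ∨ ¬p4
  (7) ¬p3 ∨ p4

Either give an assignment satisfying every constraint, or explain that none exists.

Unit clause (¬p4) forces p4 = False.
Unit clause (¬p2) forces p2 = False.
In (¬p1 ∨ p2 ∨ p4) only ¬p1 is left, so p1 = False.
In (¬p3 ∨ p4) only ¬p3 is left, so p3 = False.
All clauses satisfied.

p1: False, p2: False, p3: False, p4: False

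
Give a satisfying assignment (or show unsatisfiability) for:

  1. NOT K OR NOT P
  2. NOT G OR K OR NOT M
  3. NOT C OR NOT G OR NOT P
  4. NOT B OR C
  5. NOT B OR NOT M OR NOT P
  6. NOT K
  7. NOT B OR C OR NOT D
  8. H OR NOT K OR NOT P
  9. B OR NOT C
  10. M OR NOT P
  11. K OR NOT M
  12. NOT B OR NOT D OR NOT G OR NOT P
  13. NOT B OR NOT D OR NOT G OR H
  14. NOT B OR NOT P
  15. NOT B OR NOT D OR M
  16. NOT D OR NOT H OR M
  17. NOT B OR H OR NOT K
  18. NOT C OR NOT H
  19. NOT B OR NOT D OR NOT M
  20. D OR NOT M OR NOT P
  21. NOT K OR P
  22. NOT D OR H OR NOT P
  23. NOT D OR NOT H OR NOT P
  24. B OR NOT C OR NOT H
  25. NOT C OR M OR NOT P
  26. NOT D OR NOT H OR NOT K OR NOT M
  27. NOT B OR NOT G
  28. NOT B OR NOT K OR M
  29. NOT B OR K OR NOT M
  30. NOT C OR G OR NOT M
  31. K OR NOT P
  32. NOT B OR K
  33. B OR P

Case K = True:
  Clause (NOT K) is falsified — contradiction.
Case K = False:
  (K OR NOT M) forces M = False.
  (M OR NOT P) forces P = False.
  (NOT B OR K) forces B = False.
  Clause (B OR P) is falsified — contradiction.
Both cases fail, so the formula is unsatisfiable.

No satisfying assignment exists.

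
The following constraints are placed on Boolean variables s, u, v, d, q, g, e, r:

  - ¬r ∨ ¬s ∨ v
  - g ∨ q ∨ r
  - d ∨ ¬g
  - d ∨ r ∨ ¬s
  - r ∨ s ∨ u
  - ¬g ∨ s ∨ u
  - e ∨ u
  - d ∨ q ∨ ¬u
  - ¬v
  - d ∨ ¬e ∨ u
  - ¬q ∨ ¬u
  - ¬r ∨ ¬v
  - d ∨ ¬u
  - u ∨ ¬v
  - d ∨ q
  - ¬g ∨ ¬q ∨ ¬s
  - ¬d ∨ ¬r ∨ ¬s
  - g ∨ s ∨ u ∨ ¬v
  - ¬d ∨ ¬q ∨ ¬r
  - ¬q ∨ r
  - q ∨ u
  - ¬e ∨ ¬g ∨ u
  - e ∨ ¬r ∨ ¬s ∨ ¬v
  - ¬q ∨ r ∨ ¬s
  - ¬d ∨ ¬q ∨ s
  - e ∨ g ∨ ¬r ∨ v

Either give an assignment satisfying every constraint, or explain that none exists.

s=F, u=T, v=F, d=T, q=F, g=T, e=F, r=F

Unit clause (¬v) forces v = False.
Set s = False.
Set u = True.
  then (¬q ∨ ¬u) forces q = False.
  then (d ∨ ¬u) forces d = True.
Set g = True.
Set e = False.
Set r = False.
All clauses satisfied.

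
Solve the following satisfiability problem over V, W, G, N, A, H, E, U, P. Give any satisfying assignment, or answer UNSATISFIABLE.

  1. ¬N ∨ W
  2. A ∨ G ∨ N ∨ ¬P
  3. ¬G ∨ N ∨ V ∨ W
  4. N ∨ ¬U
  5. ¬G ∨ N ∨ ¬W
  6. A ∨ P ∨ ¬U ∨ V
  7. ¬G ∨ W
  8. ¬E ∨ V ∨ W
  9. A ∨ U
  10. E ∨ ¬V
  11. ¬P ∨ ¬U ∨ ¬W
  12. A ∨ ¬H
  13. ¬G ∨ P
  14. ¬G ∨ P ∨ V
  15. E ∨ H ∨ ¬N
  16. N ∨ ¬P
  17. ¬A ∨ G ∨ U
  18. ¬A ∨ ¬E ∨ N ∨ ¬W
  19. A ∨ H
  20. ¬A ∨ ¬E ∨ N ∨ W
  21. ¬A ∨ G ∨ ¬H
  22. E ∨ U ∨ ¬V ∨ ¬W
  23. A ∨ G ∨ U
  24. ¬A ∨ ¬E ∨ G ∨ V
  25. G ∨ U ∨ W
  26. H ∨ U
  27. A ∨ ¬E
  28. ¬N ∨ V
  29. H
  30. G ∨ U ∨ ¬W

V = True, W = True, G = True, N = True, A = True, H = True, E = True, U = False, P = True

Unit clause (H) forces H = True.
In (A ∨ ¬H) only A is left, so A = True.
In (¬A ∨ G ∨ ¬H) only G is left, so G = True.
In (¬G ∨ W) only W is left, so W = True.
In (¬G ∨ P) only P is left, so P = True.
In (N ∨ ¬P) only N is left, so N = True.
In (¬N ∨ V) only V is left, so V = True.
In (E ∨ ¬V) only E is left, so E = True.
In (¬P ∨ ¬U ∨ ¬W) only ¬U is left, so U = False.
All clauses satisfied.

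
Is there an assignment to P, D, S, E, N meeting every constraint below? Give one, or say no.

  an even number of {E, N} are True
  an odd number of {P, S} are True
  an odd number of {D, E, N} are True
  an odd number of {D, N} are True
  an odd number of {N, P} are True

P = True, D = True, S = False, E = False, N = False

{E, N}: 0 true → even ✓
{P, S}: 1 true → odd ✓
{D, E, N}: 1 true → odd ✓
{D, N}: 1 true → odd ✓
{N, P}: 1 true → odd ✓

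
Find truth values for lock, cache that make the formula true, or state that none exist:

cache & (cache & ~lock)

lock=F; cache=T

  cache & ~lock = True
    ~lock = True
Both conjuncts True, so the formula holds.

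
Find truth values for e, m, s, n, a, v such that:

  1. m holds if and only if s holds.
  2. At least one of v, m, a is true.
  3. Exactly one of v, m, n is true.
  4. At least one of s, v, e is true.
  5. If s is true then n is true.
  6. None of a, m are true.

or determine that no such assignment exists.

e: False; m: False; s: False; n: False; a: False; v: True

  (1) m=F, s=F — same ✓
  (2) {v, m, a}: 1 true — at least one ✓
  (3) {v, m, n}: 1 true — exactly one ✓
  (4) {s, v, e}: 1 true — at least one ✓
  (5) s=F ⇒ n: vacuous ✓
  (6) {a, m}: 0 true — none ✓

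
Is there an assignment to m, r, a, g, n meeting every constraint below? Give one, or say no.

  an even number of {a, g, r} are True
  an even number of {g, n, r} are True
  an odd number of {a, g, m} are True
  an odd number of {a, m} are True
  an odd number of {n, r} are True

Adding constraints 2, 3, 4, 5 mod 2: every variable appears an even number of times on the left, so the left side is 0.
But the right sides sum to 1 (mod 2). 0 ≠ 1 — the system is inconsistent.

Unsatisfiable — no assignment works.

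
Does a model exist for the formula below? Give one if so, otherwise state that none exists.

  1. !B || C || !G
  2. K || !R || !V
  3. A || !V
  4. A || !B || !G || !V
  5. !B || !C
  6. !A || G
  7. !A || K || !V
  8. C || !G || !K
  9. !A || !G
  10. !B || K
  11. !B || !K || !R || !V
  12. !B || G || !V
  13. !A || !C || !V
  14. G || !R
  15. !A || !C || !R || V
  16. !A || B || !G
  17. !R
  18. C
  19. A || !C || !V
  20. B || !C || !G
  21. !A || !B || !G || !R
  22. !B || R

G = False, V = False, K = False, C = True, B = False, A = False, R = False

Unit clause (!R) forces R = False.
Unit clause (C) forces C = True.
In (!B || R) only !B is left, so B = False.
In (B || !C || !G) only !G is left, so G = False.
In (!A || G) only !A is left, so A = False.
In (A || !C || !V) only !V is left, so V = False.
Set K = False.
All clauses satisfied.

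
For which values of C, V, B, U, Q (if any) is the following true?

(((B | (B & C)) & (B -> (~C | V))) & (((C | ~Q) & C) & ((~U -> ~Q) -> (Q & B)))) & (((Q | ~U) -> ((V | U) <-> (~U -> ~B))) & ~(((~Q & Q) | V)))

Unsatisfiable

Case Q = True: the formula simplifies to (((B | (B & C)) & (B -> (~C | V))) & ((C & C) & (U -> B))) & (((V | U) <-> (~U -> ~B)) & ~V).
  B = True: simplifies to ((~C | V) & (C & C)) & (((V | U) <-> U) & ~V).
    C = True: simplifies to V & (((V | U) <-> U) & ~V).
      V = True: the conjunct ~V is False.
      V = False: the conjunct V is False.
    C = False: the conjunct C is False.
  B = False: the conjunct B | (B & C) becomes False | (False & C) = False.
Case Q = False: the conjunct (~U -> ~Q) -> (Q & B) becomes (~U -> True) -> (False & B) = False.
Both cases fail — unsatisfiable.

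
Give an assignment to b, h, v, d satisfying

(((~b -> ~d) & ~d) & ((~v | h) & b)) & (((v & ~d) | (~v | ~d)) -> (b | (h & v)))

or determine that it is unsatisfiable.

b = True; h = True; v = True; d = False

  ((~b -> ~d) & ~d) & ((~v | h) & b) = True
    (~b -> ~d) & ~d = True
      ~b -> ~d = True
        ~b = False
        ~d = True
      ~d = True
    (~v | h) & b = True
      ~v | h = True
        ~v = False
  ((v & ~d) | (~v | ~d)) -> (b | (h & v)) = True
    (v & ~d) | (~v | ~d) = True
      v & ~d = True
        ~d = True
      ~v | ~d = True
        ~v = False
        ~d = True
    b | (h & v) = True
      h & v = True
Both conjuncts True, so the formula holds.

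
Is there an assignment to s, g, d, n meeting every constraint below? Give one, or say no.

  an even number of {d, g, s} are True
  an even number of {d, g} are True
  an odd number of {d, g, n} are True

s = False, g = False, d = False, n = True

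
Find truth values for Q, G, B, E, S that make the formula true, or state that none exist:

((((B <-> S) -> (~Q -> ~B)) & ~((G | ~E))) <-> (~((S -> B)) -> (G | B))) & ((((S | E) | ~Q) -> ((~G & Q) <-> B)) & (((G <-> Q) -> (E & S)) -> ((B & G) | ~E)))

Q=F, G=F, B=F, E=T, S=F

  (((B <-> S) -> (~Q -> ~B)) & ~((G | ~E))) <-> (~((S -> B)) -> (G | B)) = True
    ((B <-> S) -> (~Q -> ~B)) & ~((G | ~E)) = True
      (B <-> S) -> (~Q -> ~B) = True
        B <-> S = True
        ~Q -> ~B = True
          ~Q = True
          ~B = True
      ~((G | ~E)) = True
        G | ~E = False
          ~E = False
    ~((S -> B)) -> (G | B) = True
      ~((S -> B)) = False
        S -> B = True
      G | B = False
  (((S | E) | ~Q) -> ((~G & Q) <-> B)) & (((G <-> Q) -> (E & S)) -> ((B & G) | ~E)) = True
    ((S | E) | ~Q) -> ((~G & Q) <-> B) = True
      (S | E) | ~Q = True
        S | E = True
        ~Q = True
      (~G & Q) <-> B = True
        ~G & Q = False
          ~G = True
    ((G <-> Q) -> (E & S)) -> ((B & G) | ~E) = True
      (G <-> Q) -> (E & S) = False
        G <-> Q = True
        E & S = False
      (B & G) | ~E = False
        B & G = False
        ~E = False
Both conjuncts True, so the formula holds.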